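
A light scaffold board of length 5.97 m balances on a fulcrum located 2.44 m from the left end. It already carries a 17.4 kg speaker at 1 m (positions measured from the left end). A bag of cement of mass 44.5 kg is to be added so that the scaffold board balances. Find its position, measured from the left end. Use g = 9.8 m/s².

Taking torques about the fulcrum (at 2.44 m from the left end):
Speaker: 17.4 × 9.8 = 170.5 N down at 1 m → arm 1.44 m, τ = 170.5 × 1.44 = 245.5 N·m counterclockwise.
Net moment of existing loads = 245.5 N·m counterclockwise.
The bag of cement weighs 44.5 × 9.8 = 436.1 N and must supply an equal clockwise moment, so its lever arm about the fulcrum is 245.5 / 436.1 = 0.563 m.
That puts it at 2.44 + 0.563 = 3 m from the left end.

x ≈ 3 m from the left end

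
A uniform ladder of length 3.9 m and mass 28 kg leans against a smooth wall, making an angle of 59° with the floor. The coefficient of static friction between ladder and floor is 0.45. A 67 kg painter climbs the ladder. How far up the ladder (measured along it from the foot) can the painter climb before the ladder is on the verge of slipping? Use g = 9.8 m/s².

Sum moments about the foot of the ladder (the floor normal and friction both act there and drop out).
Ladder weight 28×9.8 = 274.4 N acts at 1.95 m along the ladder; its horizontal arm is 1.95·cos59° = 1.004 m → τ = 275.5 N·m clockwise.
Painter weight 67×9.8 = 656.6 N at distance d → arm d·cos59° → τ = 656.6·d·0.515 clockwise.
Wall normal N at the top has arm L sinθ = 3.343 m counterclockwise, so Στ = 0 gives N·3.343 = 275.5 + 338.1·d.
ΣFy = 0 ⇒ N_floor = 931 N, so the maximum friction is μ_s·N_floor = 0.45×931 = 418.9 N. ΣFx = 0 ⇒ N_wall = f, so at the slipping point N = 418.9 N.
Substituting: 418.9×3.343 = 275.5 + 338.1·d ⇒ d = (1400 − 275.5) / 338.1 = 3.33 m.

d ≈ 3.33 m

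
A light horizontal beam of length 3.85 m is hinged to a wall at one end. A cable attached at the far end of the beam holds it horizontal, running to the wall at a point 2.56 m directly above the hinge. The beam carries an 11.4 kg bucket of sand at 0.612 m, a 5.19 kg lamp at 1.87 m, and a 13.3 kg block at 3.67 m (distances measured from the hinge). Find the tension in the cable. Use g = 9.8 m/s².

T ≈ 301 N

About the hinge:
Bucket of sand: 11.4 × 9.8 = 111.7 N down at 0.612 m → arm 0.612 m, τ = 111.7 × 0.612 = 68.36 N·m clockwise.
Lamp: 5.19 × 9.8 = 50.86 N down at 1.87 m → arm 1.87 m, τ = 50.86 × 1.87 = 95.11 N·m clockwise.
Block: 13.3 × 9.8 = 130.3 N down at 3.67 m → arm 3.67 m, τ = 130.3 × 3.67 = 478.2 N·m clockwise.
Total clockwise load moment = 641.7 N·m.
The cable tension T acts at 3.85 m; only its component perpendicular to the beam, T sinθ, produces torque. sinθ = h/√(h²+d²) = 2.56/√(2.56²+3.85²) = 0.5537.
Στ = 0 ⇒ T × 3.85 × 0.5537 = 641.7 ⇒ T = 641.7 / 2.132 = 301 N.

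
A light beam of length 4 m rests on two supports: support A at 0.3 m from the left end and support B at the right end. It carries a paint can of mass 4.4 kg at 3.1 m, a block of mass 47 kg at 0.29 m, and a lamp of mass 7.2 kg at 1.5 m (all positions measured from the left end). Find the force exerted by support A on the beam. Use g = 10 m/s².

About support B:
Paint can: 4.4 × 10 = 44 N down at 3.1 m → arm 0.9 m, τ = 44 × 0.9 = 39.6 N·m counterclockwise.
Block: 47 × 10 = 470 N down at 0.29 m → arm 3.71 m, τ = 470 × 3.71 = 1744 N·m counterclockwise.
Lamp: 7.2 × 10 = 72 N down at 1.5 m → arm 2.5 m, τ = 72 × 2.5 = 180 N·m counterclockwise.
Net load moment about support B = 1964 N·m counterclockwise.
Reaction R at support A is upward at 0.3 m, arm 3.7 m → moment R × 3.7 clockwise.
Setting net torque to zero: R × 3.7 = 1964 → R = 531 N.

R_A ≈ 531 N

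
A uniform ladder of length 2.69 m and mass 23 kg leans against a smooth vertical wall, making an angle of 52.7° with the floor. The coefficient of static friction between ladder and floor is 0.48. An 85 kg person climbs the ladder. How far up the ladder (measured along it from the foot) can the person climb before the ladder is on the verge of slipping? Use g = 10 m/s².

Choose the foot of the ladder as the axis so the floor normal and friction both act there and drop out.
Ladder weight 23×10 = 230 N acts at 1.345 m along the ladder; its horizontal arm is 1.345·cos52.7° = 0.8151 m → τ = 187.5 N·m clockwise.
Person weight 85×10 = 850 N at distance d → arm d·cos52.7° → τ = 850·d·0.606 clockwise.
Wall normal N at the top has arm L sinθ = 2.14 m counterclockwise, so Στ = 0 gives N·2.14 = 187.5 + 515.1·d.
ΣFy = 0 ⇒ N_floor = 1080 N, so the maximum friction is μ_s·N_floor = 0.48×1080 = 518.4 N. ΣFx = 0 ⇒ N_wall = f, so at the slipping point N = 518.4 N.
Substituting: 518.4×2.14 = 187.5 + 515.1·d ⇒ d = (1109 − 187.5) / 515.1 = 1.79 m.

d ≈ 1.79 m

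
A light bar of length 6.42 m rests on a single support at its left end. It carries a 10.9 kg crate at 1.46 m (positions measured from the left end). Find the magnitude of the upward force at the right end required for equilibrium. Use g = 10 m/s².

Choose the left end as the axis so the unknown pivot reaction has zero arm there.
Crate: 10.9 × 10 = 109 N down at 1.46 m → arm 1.46 m, τ = 109 × 1.46 = 159.1 N·m clockwise.
Net moment of the loads = 159.1 N·m clockwise.
The upward force F acts at the right end, arm 6.42 m, giving F × 6.42 counterclockwise.
For rotational equilibrium, F × 6.42 = 159.1, so F = 159.1 / 6.42 = 24.8 N.

F ≈ 24.8 N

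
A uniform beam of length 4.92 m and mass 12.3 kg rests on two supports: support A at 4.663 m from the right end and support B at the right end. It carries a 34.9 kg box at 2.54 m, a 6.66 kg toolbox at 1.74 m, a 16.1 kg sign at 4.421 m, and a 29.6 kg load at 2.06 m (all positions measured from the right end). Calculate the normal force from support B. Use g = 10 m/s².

Sum moments about support A (its reaction then has zero moment arm).
Beam weight: 12.3 × 10 = 123 N down at 2.46 m → arm 2.203 m, τ = 123 × 2.203 = 271 N·m clockwise.
Box: 34.9 × 10 = 349 N down at 2.54 m → arm 2.123 m, τ = 349 × 2.123 = 740.9 N·m clockwise.
Toolbox: 6.66 × 10 = 66.6 N down at 1.74 m → arm 2.923 m, τ = 66.6 × 2.923 = 194.7 N·m clockwise.
Sign: 16.1 × 10 = 161 N down at 4.421 m → arm 0.242 m, τ = 161 × 0.242 = 38.96 N·m clockwise.
Load: 29.6 × 10 = 296 N down at 2.06 m → arm 2.603 m, τ = 296 × 2.603 = 770.5 N·m clockwise.
Net load moment about support A = 2016 N·m clockwise.
Reaction R at support B is upward at 0 m, arm 4.663 m → moment R × 4.663 counterclockwise.
Setting net torque to zero: R × 4.663 = 2016 → R = 432 N.

R_B ≈ 432 N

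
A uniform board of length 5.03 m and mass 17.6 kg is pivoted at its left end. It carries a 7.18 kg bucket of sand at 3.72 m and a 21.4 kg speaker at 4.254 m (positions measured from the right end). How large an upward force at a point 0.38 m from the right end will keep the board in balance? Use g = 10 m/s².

About the left end:
Beam weight: 17.6 × 10 = 176 N down at 2.515 m → arm 2.515 m, τ = 176 × 2.515 = 442.6 N·m clockwise.
Bucket of sand: 7.18 × 10 = 71.8 N down at 3.72 m → arm 1.31 m, τ = 71.8 × 1.31 = 94.06 N·m clockwise.
Speaker: 21.4 × 10 = 214 N down at 4.254 m → arm 0.776 m, τ = 214 × 0.776 = 166.1 N·m clockwise.
Net moment of the loads = 702.8 N·m clockwise.
The upward force F acts at a point 0.38 m from the right end, arm 4.65 m, giving F × 4.65 counterclockwise.
Balancing moments: F × 4.65 = 702.8, giving F = 702.8 / 4.65 = 151 N.

F ≈ 151 N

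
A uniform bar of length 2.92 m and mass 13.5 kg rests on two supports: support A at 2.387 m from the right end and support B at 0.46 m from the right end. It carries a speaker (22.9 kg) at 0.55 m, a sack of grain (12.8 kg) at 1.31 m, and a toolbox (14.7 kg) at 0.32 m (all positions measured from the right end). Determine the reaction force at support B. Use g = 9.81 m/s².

R_B ≈ 503 N

Choose support A as the axis so its reaction then has zero moment arm.
Beam weight: 13.5 × 9.81 = 132.4 N down at 1.46 m → arm 0.927 m, τ = 132.4 × 0.927 = 122.7 N·m clockwise.
Speaker: 22.9 × 9.81 = 224.6 N down at 0.55 m → arm 1.837 m, τ = 224.6 × 1.837 = 412.6 N·m clockwise.
Sack of grain: 12.8 × 9.81 = 125.6 N down at 1.31 m → arm 1.077 m, τ = 125.6 × 1.077 = 135.3 N·m clockwise.
Toolbox: 14.7 × 9.81 = 144.2 N down at 0.32 m → arm 2.067 m, τ = 144.2 × 2.067 = 298.1 N·m clockwise.
Net load moment about support A = 968.7 N·m clockwise.
Reaction R at support B is upward at 0.46 m, arm 1.927 m → moment R × 1.927 counterclockwise.
Στ = 0 ⇒ R × 1.927 = 968.7 ⇒ R = 503 N.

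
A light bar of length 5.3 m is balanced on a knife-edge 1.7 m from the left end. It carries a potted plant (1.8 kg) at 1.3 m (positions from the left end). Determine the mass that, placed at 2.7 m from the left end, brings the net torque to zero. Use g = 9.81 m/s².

m ≈ 0.72 kg

Choose the knife-edge (at 1.7 m from the left end) as the axis so the support reaction has zero arm there.
Potted plant: 1.8 × 9.81 = 17.66 N down at 1.3 m → arm 0.4 m, τ = 17.66 × 0.4 = 7.064 N·m counterclockwise.
Net moment of known loads = 7.064 N·m counterclockwise.
An unknown mass m at 2.7 m has arm 1 m; its moment is m·g·1 clockwise.
For rotational equilibrium, m × 9.81 × 1 = 7.064, so m = 7.064 / (9.81 × 1) = 0.72 kg.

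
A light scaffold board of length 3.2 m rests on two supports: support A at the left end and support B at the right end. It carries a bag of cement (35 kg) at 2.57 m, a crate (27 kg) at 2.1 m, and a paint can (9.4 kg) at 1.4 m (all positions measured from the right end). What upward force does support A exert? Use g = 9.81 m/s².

R_A ≈ 490 N

About support B:
Bag of cement: 35 × 9.81 = 343.4 N down at 2.57 m → arm 2.57 m, τ = 343.4 × 2.57 = 882.5 N·m counterclockwise.
Crate: 27 × 9.81 = 264.9 N down at 2.1 m → arm 2.1 m, τ = 264.9 × 2.1 = 556.3 N·m counterclockwise.
Paint can: 9.4 × 9.81 = 92.21 N down at 1.4 m → arm 1.4 m, τ = 92.21 × 1.4 = 129.1 N·m counterclockwise.
Net load moment about support B = 1568 N·m counterclockwise.
Reaction R at support A is upward at 3.2 m, arm 3.2 m → moment R × 3.2 clockwise.
Στ = 0 ⇒ R × 3.2 = 1568 ⇒ R = 490 N.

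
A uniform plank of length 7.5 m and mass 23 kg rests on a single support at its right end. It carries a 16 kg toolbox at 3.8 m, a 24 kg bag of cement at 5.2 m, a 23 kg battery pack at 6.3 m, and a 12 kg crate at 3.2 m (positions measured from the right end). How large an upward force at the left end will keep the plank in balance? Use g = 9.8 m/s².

F ≈ 595 N

About the right end:
Beam weight: 23 × 9.8 = 225.4 N down at 3.75 m → arm 3.75 m, τ = 225.4 × 3.75 = 845.2 N·m counterclockwise.
Toolbox: 16 × 9.8 = 156.8 N down at 3.8 m → arm 3.8 m, τ = 156.8 × 3.8 = 595.8 N·m counterclockwise.
Bag of cement: 24 × 9.8 = 235.2 N down at 5.2 m → arm 5.2 m, τ = 235.2 × 5.2 = 1223 N·m counterclockwise.
Battery pack: 23 × 9.8 = 225.4 N down at 6.3 m → arm 6.3 m, τ = 225.4 × 6.3 = 1420 N·m counterclockwise.
Crate: 12 × 9.8 = 117.6 N down at 3.2 m → arm 3.2 m, τ = 117.6 × 3.2 = 376.3 N·m counterclockwise.
Net moment of the loads = 4460 N·m counterclockwise.
The upward force F acts at the left end, arm 7.5 m, giving F × 7.5 clockwise.
Στ = 0 ⇒ F × 7.5 = 4460 ⇒ F = 4460 / 7.5 = 595 N.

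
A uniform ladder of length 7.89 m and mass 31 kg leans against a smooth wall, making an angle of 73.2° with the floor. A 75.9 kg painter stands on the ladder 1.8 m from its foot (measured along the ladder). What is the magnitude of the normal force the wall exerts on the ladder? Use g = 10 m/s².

N_wall ≈ 99.1 N

Sum moments about the foot of the ladder (the floor normal and friction both act there and drop out).
Ladder weight 31×10 = 310 N acts at 3.945 m along the ladder; its horizontal arm is 3.945·cos73.2° = 1.14 m → τ = 353.4 N·m clockwise.
Painter: 75.9×10 = 759 N at 1.8 m → arm 0.5203 m → τ = 394.9 N·m clockwise.
Wall normal N acts horizontally at the top; its moment arm is the height L sinθ = 7.89·sin73.2° = 7.553 m, counterclockwise.
Στ = 0 ⇒ N × 7.553 = 748.3 ⇒ N = 99.1 N.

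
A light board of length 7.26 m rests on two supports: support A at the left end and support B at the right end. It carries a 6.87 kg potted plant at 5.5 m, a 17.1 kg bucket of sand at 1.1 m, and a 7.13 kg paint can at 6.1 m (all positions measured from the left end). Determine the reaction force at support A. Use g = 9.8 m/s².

Sum moments about support B (its reaction then has zero moment arm).
Potted plant: 6.87 × 9.8 = 67.33 N down at 5.5 m → arm 1.76 m, τ = 67.33 × 1.76 = 118.5 N·m counterclockwise.
Bucket of sand: 17.1 × 9.8 = 167.6 N down at 1.1 m → arm 6.16 m, τ = 167.6 × 6.16 = 1032 N·m counterclockwise.
Paint can: 7.13 × 9.8 = 69.87 N down at 6.1 m → arm 1.16 m, τ = 69.87 × 1.16 = 81.05 N·m counterclockwise.
Net load moment about support B = 1232 N·m counterclockwise.
Reaction R at support A is upward at 0 m, arm 7.26 m → moment R × 7.26 clockwise.
For rotational equilibrium, R × 7.26 = 1232, so R = 170 N.

R_A ≈ 170 N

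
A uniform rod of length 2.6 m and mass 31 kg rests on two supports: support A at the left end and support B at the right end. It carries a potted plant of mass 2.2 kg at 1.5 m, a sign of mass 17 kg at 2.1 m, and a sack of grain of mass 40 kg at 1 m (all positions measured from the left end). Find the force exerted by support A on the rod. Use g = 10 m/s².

R_A ≈ 443 N

Take moments about support B.
Beam weight: 31 × 10 = 310 N down at 1.3 m → arm 1.3 m, τ = 310 × 1.3 = 403 N·m counterclockwise.
Potted plant: 2.2 × 10 = 22 N down at 1.5 m → arm 1.1 m, τ = 22 × 1.1 = 24.2 N·m counterclockwise.
Sign: 17 × 10 = 170 N down at 2.1 m → arm 0.5 m, τ = 170 × 0.5 = 85 N·m counterclockwise.
Sack of grain: 40 × 10 = 400 N down at 1 m → arm 1.6 m, τ = 400 × 1.6 = 640 N·m counterclockwise.
Net load moment about support B = 1152 N·m counterclockwise.
Reaction R at support A is upward at 0 m, arm 2.6 m → moment R × 2.6 clockwise.
Στ = 0 ⇒ R × 2.6 = 1152 ⇒ R = 443 N.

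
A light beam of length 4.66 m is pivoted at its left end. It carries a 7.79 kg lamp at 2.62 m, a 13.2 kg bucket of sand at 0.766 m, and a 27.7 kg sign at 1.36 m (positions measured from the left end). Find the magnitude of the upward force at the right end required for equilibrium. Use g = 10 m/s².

F ≈ 146 N

Choose the left end as the axis so the unknown pivot reaction has zero arm there.
Lamp: 7.79 × 10 = 77.9 N down at 2.62 m → arm 2.62 m, τ = 77.9 × 2.62 = 204.1 N·m clockwise.
Bucket of sand: 13.2 × 10 = 132 N down at 0.766 m → arm 0.766 m, τ = 132 × 0.766 = 101.1 N·m clockwise.
Sign: 27.7 × 10 = 277 N down at 1.36 m → arm 1.36 m, τ = 277 × 1.36 = 376.7 N·m clockwise.
Net moment of the loads = 681.9 N·m clockwise.
The upward force F acts at the right end, arm 4.66 m, giving F × 4.66 counterclockwise.
Setting net torque to zero: F × 4.66 = 681.9 → F = 681.9 / 4.66 = 146 N.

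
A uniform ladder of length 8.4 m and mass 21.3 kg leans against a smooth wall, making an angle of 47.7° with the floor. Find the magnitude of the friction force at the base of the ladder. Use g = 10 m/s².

Taking torques about the foot of the ladder:
Ladder weight 21.3×10 = 213 N acts at 4.2 m along the ladder; its horizontal arm is 4.2·cos47.7° = 2.827 m → τ = 602.2 N·m clockwise.
Wall normal N acts horizontally at the top; its moment arm is the height L sinθ = 8.4·sin47.7° = 6.213 m, counterclockwise.
For rotational equilibrium, N × 6.213 = 602.2, so N = 96.9 N.
ΣFx = 0: friction at the foot balances the wall's push, so f = N_wall = 96.9 N.

f ≈ 96.9 N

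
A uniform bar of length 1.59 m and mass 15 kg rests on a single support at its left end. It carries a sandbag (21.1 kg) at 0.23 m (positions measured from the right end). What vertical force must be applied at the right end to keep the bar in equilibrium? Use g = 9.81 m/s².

F ≈ 251 N

Sum moments about the left end (the unknown pivot reaction has zero arm there).
Beam weight: 15 × 9.81 = 147.2 N down at 0.795 m → arm 0.795 m, τ = 147.2 × 0.795 = 117 N·m clockwise.
Sandbag: 21.1 × 9.81 = 207 N down at 0.23 m → arm 1.36 m, τ = 207 × 1.36 = 281.5 N·m clockwise.
Net moment of the loads = 398.5 N·m clockwise.
The upward force F acts at the right end, arm 1.59 m, giving F × 1.59 counterclockwise.
For rotational equilibrium, F × 1.59 = 398.5, so F = 398.5 / 1.59 = 251 N.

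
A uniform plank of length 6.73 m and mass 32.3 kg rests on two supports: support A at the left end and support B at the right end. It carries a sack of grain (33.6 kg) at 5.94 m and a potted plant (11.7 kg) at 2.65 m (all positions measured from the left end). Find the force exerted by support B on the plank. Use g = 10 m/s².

R_B ≈ 504 N

Taking torques about support A:
Beam weight: 32.3 × 10 = 323 N down at 3.365 m → arm 3.365 m, τ = 323 × 3.365 = 1087 N·m clockwise.
Sack of grain: 33.6 × 10 = 336 N down at 5.94 m → arm 5.94 m, τ = 336 × 5.94 = 1996 N·m clockwise.
Potted plant: 11.7 × 10 = 117 N down at 2.65 m → arm 2.65 m, τ = 117 × 2.65 = 310.1 N·m clockwise.
Net load moment about support A = 3393 N·m clockwise.
Reaction R at support B is upward at 6.73 m, arm 6.73 m → moment R × 6.73 counterclockwise.
For rotational equilibrium, R × 6.73 = 3393, so R = 504 N.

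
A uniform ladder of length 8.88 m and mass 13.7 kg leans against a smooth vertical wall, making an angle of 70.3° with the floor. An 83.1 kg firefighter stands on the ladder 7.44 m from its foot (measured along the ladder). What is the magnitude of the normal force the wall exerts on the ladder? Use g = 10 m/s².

Sum moments about the foot of the ladder (the floor normal and friction both act there and drop out).
Ladder weight 13.7×10 = 137 N acts at 4.44 m along the ladder; its horizontal arm is 4.44·cos70.3° = 1.497 m → τ = 205.1 N·m clockwise.
Firefighter: 83.1×10 = 831 N at 7.44 m → arm 2.508 m → τ = 2084 N·m clockwise.
Wall normal N acts horizontally at the top; its moment arm is the height L sinθ = 8.88·sin70.3° = 8.36 m, counterclockwise.
Setting net torque to zero: N × 8.36 = 2289 → N = 274 N.

N_wall ≈ 274 N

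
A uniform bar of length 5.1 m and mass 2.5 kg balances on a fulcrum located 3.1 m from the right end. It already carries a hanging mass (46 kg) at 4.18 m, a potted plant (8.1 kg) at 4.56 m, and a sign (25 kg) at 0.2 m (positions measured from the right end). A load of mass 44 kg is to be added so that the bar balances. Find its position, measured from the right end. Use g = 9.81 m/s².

Sum moments about the fulcrum (at 3.1 m from the right end) (the support reaction has zero arm there).
Beam weight: 2.5 × 9.81 = 24.53 N down at 2.55 m → arm 0.55 m, τ = 24.53 × 0.55 = 13.49 N·m clockwise.
Hanging mass: 46 × 9.81 = 451.3 N down at 4.18 m → arm 1.08 m, τ = 451.3 × 1.08 = 487.4 N·m counterclockwise.
Potted plant: 8.1 × 9.81 = 79.46 N down at 4.56 m → arm 1.46 m, τ = 79.46 × 1.46 = 116 N·m counterclockwise.
Sign: 25 × 9.81 = 245.2 N down at 0.2 m → arm 2.9 m, τ = 245.2 × 2.9 = 711.1 N·m clockwise.
Net moment of existing loads = 121.2 N·m clockwise.
The load weighs 44 × 9.81 = 431.6 N and must supply an equal counterclockwise moment, so its lever arm about the fulcrum is 121.2 / 431.6 = 0.281 m.
That puts it at 3.1 + 0.281 = 3.38 m from the right end.

x ≈ 3.38 m from the right end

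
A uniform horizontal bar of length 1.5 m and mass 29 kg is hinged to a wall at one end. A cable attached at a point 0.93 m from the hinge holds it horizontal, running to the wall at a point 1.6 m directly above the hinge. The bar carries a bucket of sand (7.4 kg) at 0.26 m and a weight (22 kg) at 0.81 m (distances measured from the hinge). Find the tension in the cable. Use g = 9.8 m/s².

T ≈ 506 N

Take moments about the hinge.
Beam weight: 29 × 9.8 = 284.2 N down at 0.75 m → arm 0.75 m, τ = 284.2 × 0.75 = 213.1 N·m clockwise.
Bucket of sand: 7.4 × 9.8 = 72.52 N down at 0.26 m → arm 0.26 m, τ = 72.52 × 0.26 = 18.86 N·m clockwise.
Weight: 22 × 9.8 = 215.6 N down at 0.81 m → arm 0.81 m, τ = 215.6 × 0.81 = 174.6 N·m clockwise.
Total clockwise load moment = 406.6 N·m.
The cable tension T acts at 0.93 m; only its component perpendicular to the bar, T sinθ, produces torque. sinθ = h/√(h²+d²) = 1.6/√(1.6²+0.93²) = 0.8646.
Setting net torque to zero: T × 0.93 × 0.8646 = 406.6 → T = 406.6 / 0.8041 = 506 N.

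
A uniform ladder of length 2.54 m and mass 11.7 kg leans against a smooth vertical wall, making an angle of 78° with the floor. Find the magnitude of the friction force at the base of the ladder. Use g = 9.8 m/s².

f ≈ 12.2 N

Sum moments about the foot of the ladder (the floor normal and friction both act there and drop out).
Ladder weight 11.7×9.8 = 114.7 N acts at 1.27 m along the ladder; its horizontal arm is 1.27·cos78° = 0.264 m → τ = 30.28 N·m clockwise.
Wall normal N acts horizontally at the top; its moment arm is the height L sinθ = 2.54·sin78° = 2.484 m, counterclockwise.
For rotational equilibrium, N × 2.484 = 30.28, so N = 12.2 N.
ΣFx = 0: friction at the foot balances the wall's push, so f = N_wall = 12.2 N.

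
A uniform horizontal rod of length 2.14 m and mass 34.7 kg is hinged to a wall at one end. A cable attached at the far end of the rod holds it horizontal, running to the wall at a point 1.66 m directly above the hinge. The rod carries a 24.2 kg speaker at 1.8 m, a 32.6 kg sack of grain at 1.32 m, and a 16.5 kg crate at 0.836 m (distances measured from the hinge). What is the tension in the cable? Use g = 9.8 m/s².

Take moments about the hinge.
Beam weight: 34.7 × 9.8 = 340.1 N down at 1.07 m → arm 1.07 m, τ = 340.1 × 1.07 = 363.9 N·m clockwise.
Speaker: 24.2 × 9.8 = 237.2 N down at 1.8 m → arm 1.8 m, τ = 237.2 × 1.8 = 427 N·m clockwise.
Sack of grain: 32.6 × 9.8 = 319.5 N down at 1.32 m → arm 1.32 m, τ = 319.5 × 1.32 = 421.7 N·m clockwise.
Crate: 16.5 × 9.8 = 161.7 N down at 0.836 m → arm 0.836 m, τ = 161.7 × 0.836 = 135.2 N·m clockwise.
Total clockwise load moment = 1348 N·m.
The cable tension T acts at 2.14 m; only its component perpendicular to the rod, T sinθ, produces torque. sinθ = h/√(h²+d²) = 1.66/√(1.66²+2.14²) = 0.6129.
Στ = 0 ⇒ T × 2.14 × 0.6129 = 1348 ⇒ T = 1348 / 1.312 = 1030 N.

T ≈ 1030 N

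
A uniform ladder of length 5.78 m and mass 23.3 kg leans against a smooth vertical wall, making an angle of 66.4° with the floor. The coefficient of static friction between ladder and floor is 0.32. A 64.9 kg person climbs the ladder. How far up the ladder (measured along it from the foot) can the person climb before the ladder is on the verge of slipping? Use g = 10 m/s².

d ≈ 4.72 m

Take moments about the foot of the ladder.
Ladder weight 23.3×10 = 233 N acts at 2.89 m along the ladder; its horizontal arm is 2.89·cos66.4° = 1.157 m → τ = 269.6 N·m clockwise.
Person weight 64.9×10 = 649 N at distance d → arm d·cos66.4° → τ = 649·d·0.4003 clockwise.
Wall normal N at the top has arm L sinθ = 5.297 m counterclockwise, so Στ = 0 gives N·5.297 = 269.6 + 259.8·d.
ΣFy = 0 ⇒ N_floor = 882 N, so the maximum friction is μ_s·N_floor = 0.32×882 = 282.2 N. ΣFx = 0 ⇒ N_wall = f, so at the slipping point N = 282.2 N.
Substituting: 282.2×5.297 = 269.6 + 259.8·d ⇒ d = (1495 − 269.6) / 259.8 = 4.72 m.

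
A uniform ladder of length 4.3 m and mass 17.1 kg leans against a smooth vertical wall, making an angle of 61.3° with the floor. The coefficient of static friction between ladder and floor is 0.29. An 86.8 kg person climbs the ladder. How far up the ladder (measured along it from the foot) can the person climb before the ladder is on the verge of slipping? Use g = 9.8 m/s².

Choose the foot of the ladder as the axis so the floor normal and friction both act there and drop out.
Ladder weight 17.1×9.8 = 167.6 N acts at 2.15 m along the ladder; its horizontal arm is 2.15·cos61.3° = 1.032 m → τ = 173 N·m clockwise.
Person weight 86.8×9.8 = 850.6 N at distance d → arm d·cos61.3° → τ = 850.6·d·0.4802 clockwise.
Wall normal N at the top has arm L sinθ = 3.772 m counterclockwise, so Στ = 0 gives N·3.772 = 173 + 408.5·d.
ΣFy = 0 ⇒ N_floor = 1018 N, so the maximum friction is μ_s·N_floor = 0.29×1018 = 295.2 N. ΣFx = 0 ⇒ N_wall = f, so at the slipping point N = 295.2 N.
Substituting: 295.2×3.772 = 173 + 408.5·d ⇒ d = (1113 − 173) / 408.5 = 2.3 m.

d ≈ 2.3 m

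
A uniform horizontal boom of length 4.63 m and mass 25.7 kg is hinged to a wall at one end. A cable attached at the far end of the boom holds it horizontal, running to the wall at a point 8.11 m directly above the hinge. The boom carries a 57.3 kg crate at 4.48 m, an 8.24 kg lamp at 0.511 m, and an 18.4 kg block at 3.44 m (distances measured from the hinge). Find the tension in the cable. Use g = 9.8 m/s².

Choose the hinge as the axis so the unknown hinge reaction has zero arm there.
Beam weight: 25.7 × 9.8 = 251.9 N down at 2.315 m → arm 2.315 m, τ = 251.9 × 2.315 = 583.1 N·m clockwise.
Crate: 57.3 × 9.8 = 561.5 N down at 4.48 m → arm 4.48 m, τ = 561.5 × 4.48 = 2516 N·m clockwise.
Lamp: 8.24 × 9.8 = 80.75 N down at 0.511 m → arm 0.511 m, τ = 80.75 × 0.511 = 41.26 N·m clockwise.
Block: 18.4 × 9.8 = 180.3 N down at 3.44 m → arm 3.44 m, τ = 180.3 × 3.44 = 620.2 N·m clockwise.
Total clockwise load moment = 3761 N·m.
The cable tension T acts at 4.63 m; only its component perpendicular to the boom, T sinθ, produces torque. sinθ = h/√(h²+d²) = 8.11/√(8.11²+4.63²) = 0.8684.
Στ = 0 ⇒ T × 4.63 × 0.8684 = 3761 ⇒ T = 3761 / 4.021 = 935 N.

T ≈ 935 N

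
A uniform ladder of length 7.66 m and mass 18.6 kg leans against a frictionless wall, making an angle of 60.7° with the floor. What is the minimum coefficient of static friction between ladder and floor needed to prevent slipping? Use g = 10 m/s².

μ_min ≈ 0.281

Choose the foot of the ladder as the axis so the floor normal and friction both act there and drop out.
Ladder weight 18.6×10 = 186 N acts at 3.83 m along the ladder; its horizontal arm is 3.83·cos60.7° = 1.874 m → τ = 348.6 N·m clockwise.
Wall normal N acts horizontally at the top; its moment arm is the height L sinθ = 7.66·sin60.7° = 6.68 m, counterclockwise.
Setting net torque to zero: N × 6.68 = 348.6 → N = 52.19 N.
ΣFx = 0 ⇒ f = N_wall = 52.19 N. ΣFy = 0 ⇒ N_floor = 186 N.
μ_min = f / N_floor = 52.19 / 186 = 0.281.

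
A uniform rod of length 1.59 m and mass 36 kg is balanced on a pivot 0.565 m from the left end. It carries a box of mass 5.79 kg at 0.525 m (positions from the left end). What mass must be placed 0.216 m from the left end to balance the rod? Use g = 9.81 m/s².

m ≈ 23.1 kg

Sum moments about the pivot (at 0.565 m from the left end) (the support reaction has zero arm there).
Beam weight: 36 × 9.81 = 353.2 N down at 0.795 m → arm 0.23 m, τ = 353.2 × 0.23 = 81.24 N·m clockwise.
Box: 5.79 × 9.81 = 56.8 N down at 0.525 m → arm 0.04 m, τ = 56.8 × 0.04 = 2.272 N·m counterclockwise.
Net moment of known loads = 78.97 N·m clockwise.
An unknown mass m at 0.216 m has arm 0.349 m; its moment is m·g·0.349 counterclockwise.
Setting net torque to zero: m × 9.81 × 0.349 = 78.97 → m = 78.97 / (9.81 × 0.349) = 23.1 kg.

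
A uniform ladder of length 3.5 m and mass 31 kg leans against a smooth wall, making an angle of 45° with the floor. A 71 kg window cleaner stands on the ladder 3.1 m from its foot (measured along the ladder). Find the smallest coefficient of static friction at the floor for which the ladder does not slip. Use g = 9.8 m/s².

μ_min ≈ 0.768

Choose the foot of the ladder as the axis so the floor normal and friction both act there and drop out.
Ladder weight 31×9.8 = 303.8 N acts at 1.75 m along the ladder; its horizontal arm is 1.75·cos45° = 1.237 m → τ = 375.8 N·m clockwise.
Window cleaner: 71×9.8 = 695.8 N at 3.1 m → arm 2.192 m → τ = 1525 N·m clockwise.
Wall normal N acts horizontally at the top; its moment arm is the height L sinθ = 3.5·sin45° = 2.475 m, counterclockwise.
Setting net torque to zero: N × 2.475 = 1901 → N = 768.1 N.
ΣFx = 0 ⇒ f = N_wall = 768.1 N. ΣFy = 0 ⇒ N_floor = 999.6 N.
μ_min = f / N_floor = 768.1 / 999.6 = 0.768.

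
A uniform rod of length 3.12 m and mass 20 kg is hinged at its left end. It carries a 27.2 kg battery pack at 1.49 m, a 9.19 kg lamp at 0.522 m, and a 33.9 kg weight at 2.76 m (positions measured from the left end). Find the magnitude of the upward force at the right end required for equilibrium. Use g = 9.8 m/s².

F ≈ 534 N

About the left end:
Beam weight: 20 × 9.8 = 196 N down at 1.56 m → arm 1.56 m, τ = 196 × 1.56 = 305.8 N·m clockwise.
Battery pack: 27.2 × 9.8 = 266.6 N down at 1.49 m → arm 1.49 m, τ = 266.6 × 1.49 = 397.2 N·m clockwise.
Lamp: 9.19 × 9.8 = 90.06 N down at 0.522 m → arm 0.522 m, τ = 90.06 × 0.522 = 47.01 N·m clockwise.
Weight: 33.9 × 9.8 = 332.2 N down at 2.76 m → arm 2.76 m, τ = 332.2 × 2.76 = 916.9 N·m clockwise.
Net moment of the loads = 1667 N·m clockwise.
The upward force F acts at the right end, arm 3.12 m, giving F × 3.12 counterclockwise.
Setting net torque to zero: F × 3.12 = 1667 → F = 1667 / 3.12 = 534 N.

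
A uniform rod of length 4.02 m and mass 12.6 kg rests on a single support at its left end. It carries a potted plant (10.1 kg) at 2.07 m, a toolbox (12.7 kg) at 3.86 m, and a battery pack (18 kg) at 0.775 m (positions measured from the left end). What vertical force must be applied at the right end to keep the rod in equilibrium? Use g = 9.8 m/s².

F ≈ 266 N

About the left end:
Beam weight: 12.6 × 9.8 = 123.5 N down at 2.01 m → arm 2.01 m, τ = 123.5 × 2.01 = 248.2 N·m clockwise.
Potted plant: 10.1 × 9.8 = 98.98 N down at 2.07 m → arm 2.07 m, τ = 98.98 × 2.07 = 204.9 N·m clockwise.
Toolbox: 12.7 × 9.8 = 124.5 N down at 3.86 m → arm 3.86 m, τ = 124.5 × 3.86 = 480.6 N·m clockwise.
Battery pack: 18 × 9.8 = 176.4 N down at 0.775 m → arm 0.775 m, τ = 176.4 × 0.775 = 136.7 N·m clockwise.
Net moment of the loads = 1070 N·m clockwise.
The upward force F acts at the right end, arm 4.02 m, giving F × 4.02 counterclockwise.
Setting net torque to zero: F × 4.02 = 1070 → F = 1070 / 4.02 = 266 N.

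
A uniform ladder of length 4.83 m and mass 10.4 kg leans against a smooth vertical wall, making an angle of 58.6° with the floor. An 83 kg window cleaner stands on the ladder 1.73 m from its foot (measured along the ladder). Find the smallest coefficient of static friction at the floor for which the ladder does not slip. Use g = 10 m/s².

μ_min ≈ 0.228

Take moments about the foot of the ladder.
Ladder weight 10.4×10 = 104 N acts at 2.415 m along the ladder; its horizontal arm is 2.415·cos58.6° = 1.258 m → τ = 130.8 N·m clockwise.
Window cleaner: 83×10 = 830 N at 1.73 m → arm 0.9013 m → τ = 748.1 N·m clockwise.
Wall normal N acts horizontally at the top; its moment arm is the height L sinθ = 4.83·sin58.6° = 4.123 m, counterclockwise.
Balancing moments: N × 4.123 = 878.9, giving N = 213.2 N.
ΣFx = 0 ⇒ f = N_wall = 213.2 N. ΣFy = 0 ⇒ N_floor = 934 N.
μ_min = f / N_floor = 213.2 / 934 = 0.228.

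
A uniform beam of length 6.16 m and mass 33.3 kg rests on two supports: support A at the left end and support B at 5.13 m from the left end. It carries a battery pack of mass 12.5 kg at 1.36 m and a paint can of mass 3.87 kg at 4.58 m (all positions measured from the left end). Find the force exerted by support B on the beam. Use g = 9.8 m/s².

About support A:
Beam weight: 33.3 × 9.8 = 326.3 N down at 3.08 m → arm 3.08 m, τ = 326.3 × 3.08 = 1005 N·m clockwise.
Battery pack: 12.5 × 9.8 = 122.5 N down at 1.36 m → arm 1.36 m, τ = 122.5 × 1.36 = 166.6 N·m clockwise.
Paint can: 3.87 × 9.8 = 37.93 N down at 4.58 m → arm 4.58 m, τ = 37.93 × 4.58 = 173.7 N·m clockwise.
Net load moment about support A = 1345 N·m clockwise.
Reaction R at support B is upward at 5.13 m, arm 5.13 m → moment R × 5.13 counterclockwise.
Setting net torque to zero: R × 5.13 = 1345 → R = 262 N.

R_B ≈ 262 N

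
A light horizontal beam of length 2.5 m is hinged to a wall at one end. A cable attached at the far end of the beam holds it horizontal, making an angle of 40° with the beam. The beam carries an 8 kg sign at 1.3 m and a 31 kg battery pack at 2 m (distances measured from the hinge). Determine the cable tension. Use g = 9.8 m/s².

T ≈ 442 N

About the hinge:
Sign: 8 × 9.8 = 78.4 N down at 1.3 m → arm 1.3 m, τ = 78.4 × 1.3 = 101.9 N·m clockwise.
Battery pack: 31 × 9.8 = 303.8 N down at 2 m → arm 2 m, τ = 303.8 × 2 = 607.6 N·m clockwise.
Total clockwise load moment = 709.5 N·m.
The cable tension T acts at 2.5 m; only its component perpendicular to the beam, T sinθ, produces torque. sin 40° = 0.6428.
Setting net torque to zero: T × 2.5 × 0.6428 = 709.5 → T = 709.5 / 1.607 = 442 N.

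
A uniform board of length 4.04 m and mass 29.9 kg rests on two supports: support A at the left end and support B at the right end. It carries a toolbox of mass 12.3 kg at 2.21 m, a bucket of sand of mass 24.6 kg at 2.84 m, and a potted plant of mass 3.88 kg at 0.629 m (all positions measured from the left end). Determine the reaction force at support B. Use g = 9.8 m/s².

R_B ≈ 388 N

Choose support A as the axis so its reaction then has zero moment arm.
Beam weight: 29.9 × 9.8 = 293 N down at 2.02 m → arm 2.02 m, τ = 293 × 2.02 = 591.9 N·m clockwise.
Toolbox: 12.3 × 9.8 = 120.5 N down at 2.21 m → arm 2.21 m, τ = 120.5 × 2.21 = 266.3 N·m clockwise.
Bucket of sand: 24.6 × 9.8 = 241.1 N down at 2.84 m → arm 2.84 m, τ = 241.1 × 2.84 = 684.7 N·m clockwise.
Potted plant: 3.88 × 9.8 = 38.02 N down at 0.629 m → arm 0.629 m, τ = 38.02 × 0.629 = 23.91 N·m clockwise.
Net load moment about support A = 1567 N·m clockwise.
Reaction R at support B is upward at 4.04 m, arm 4.04 m → moment R × 4.04 counterclockwise.
For rotational equilibrium, R × 4.04 = 1567, so R = 388 N.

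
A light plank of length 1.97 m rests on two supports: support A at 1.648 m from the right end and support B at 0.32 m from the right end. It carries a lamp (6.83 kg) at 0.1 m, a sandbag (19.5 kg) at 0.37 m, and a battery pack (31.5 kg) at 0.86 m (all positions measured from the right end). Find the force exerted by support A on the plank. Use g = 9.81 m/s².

Sum moments about support B (its reaction then has zero moment arm).
Lamp: 6.83 × 9.81 = 67 N down at 0.1 m → arm 0.22 m, τ = 67 × 0.22 = 14.74 N·m clockwise.
Sandbag: 19.5 × 9.81 = 191.3 N down at 0.37 m → arm 0.05 m, τ = 191.3 × 0.05 = 9.565 N·m counterclockwise.
Battery pack: 31.5 × 9.81 = 309 N down at 0.86 m → arm 0.54 m, τ = 309 × 0.54 = 166.9 N·m counterclockwise.
Net load moment about support B = 161.7 N·m counterclockwise.
Reaction R at support A is upward at 1.648 m, arm 1.328 m → moment R × 1.328 clockwise.
For rotational equilibrium, R × 1.328 = 161.7, so R = 122 N.

R_A ≈ 122 N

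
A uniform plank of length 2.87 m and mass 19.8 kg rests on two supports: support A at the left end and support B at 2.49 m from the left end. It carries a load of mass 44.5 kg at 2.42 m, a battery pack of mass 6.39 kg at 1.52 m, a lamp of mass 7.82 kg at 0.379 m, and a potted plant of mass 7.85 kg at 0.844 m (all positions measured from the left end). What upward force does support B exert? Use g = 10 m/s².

R_B ≈ 624 N

Choose support A as the axis so its reaction then has zero moment arm.
Beam weight: 19.8 × 10 = 198 N down at 1.435 m → arm 1.435 m, τ = 198 × 1.435 = 284.1 N·m clockwise.
Load: 44.5 × 10 = 445 N down at 2.42 m → arm 2.42 m, τ = 445 × 2.42 = 1077 N·m clockwise.
Battery pack: 6.39 × 10 = 63.9 N down at 1.52 m → arm 1.52 m, τ = 63.9 × 1.52 = 97.13 N·m clockwise.
Lamp: 7.82 × 10 = 78.2 N down at 0.379 m → arm 0.379 m, τ = 78.2 × 0.379 = 29.64 N·m clockwise.
Potted plant: 7.85 × 10 = 78.5 N down at 0.844 m → arm 0.844 m, τ = 78.5 × 0.844 = 66.25 N·m clockwise.
Net load moment about support A = 1554 N·m clockwise.
Reaction R at support B is upward at 2.49 m, arm 2.49 m → moment R × 2.49 counterclockwise.
For rotational equilibrium, R × 2.49 = 1554, so R = 624 N.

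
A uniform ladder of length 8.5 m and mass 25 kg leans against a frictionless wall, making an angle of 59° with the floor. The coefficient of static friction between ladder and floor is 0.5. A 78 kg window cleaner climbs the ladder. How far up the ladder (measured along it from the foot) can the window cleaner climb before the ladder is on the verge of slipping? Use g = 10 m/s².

d ≈ 7.98 m

Choose the foot of the ladder as the axis so the floor normal and friction both act there and drop out.
Ladder weight 25×10 = 250 N acts at 4.25 m along the ladder; its horizontal arm is 4.25·cos59° = 2.189 m → τ = 547.2 N·m clockwise.
Window cleaner weight 78×10 = 780 N at distance d → arm d·cos59° → τ = 780·d·0.515 clockwise.
Wall normal N at the top has arm L sinθ = 7.286 m counterclockwise, so Στ = 0 gives N·7.286 = 547.2 + 401.7·d.
ΣFy = 0 ⇒ N_floor = 1030 N, so the maximum friction is μ_s·N_floor = 0.5×1030 = 515 N. ΣFx = 0 ⇒ N_wall = f, so at the slipping point N = 515 N.
Substituting: 515×7.286 = 547.2 + 401.7·d ⇒ d = (3752 − 547.2) / 401.7 = 7.98 m.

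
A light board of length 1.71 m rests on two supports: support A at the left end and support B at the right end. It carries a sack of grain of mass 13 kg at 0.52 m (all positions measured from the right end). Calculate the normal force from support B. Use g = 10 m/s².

R_B ≈ 90.5 N

Choose support A as the axis so its reaction then has zero moment arm.
Sack of grain: 13 × 10 = 130 N down at 0.52 m → arm 1.19 m, τ = 130 × 1.19 = 154.7 N·m clockwise.
Net load moment about support A = 154.7 N·m clockwise.
Reaction R at support B is upward at 0 m, arm 1.71 m → moment R × 1.71 counterclockwise.
Balancing moments: R × 1.71 = 154.7, giving R = 90.5 N.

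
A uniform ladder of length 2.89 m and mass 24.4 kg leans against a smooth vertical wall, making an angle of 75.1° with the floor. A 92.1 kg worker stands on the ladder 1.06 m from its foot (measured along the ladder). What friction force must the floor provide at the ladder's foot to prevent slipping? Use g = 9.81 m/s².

f ≈ 120 N

Taking torques about the foot of the ladder:
Ladder weight 24.4×9.81 = 239.4 N acts at 1.445 m along the ladder; its horizontal arm is 1.445·cos75.1° = 0.3716 m → τ = 88.96 N·m clockwise.
Worker: 92.1×9.81 = 903.5 N at 1.06 m → arm 0.2726 m → τ = 246.3 N·m clockwise.
Wall normal N acts horizontally at the top; its moment arm is the height L sinθ = 2.89·sin75.1° = 2.793 m, counterclockwise.
For rotational equilibrium, N × 2.793 = 335.3, so N = 120 N.
ΣFx = 0: friction at the foot balances the wall's push, so f = N_wall = 120 N.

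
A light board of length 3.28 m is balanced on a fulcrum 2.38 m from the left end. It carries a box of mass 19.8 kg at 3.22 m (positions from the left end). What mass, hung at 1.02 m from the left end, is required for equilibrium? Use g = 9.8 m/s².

Take moments about the fulcrum (at 2.38 m from the left end).
Box: 19.8 × 9.8 = 194 N down at 3.22 m → arm 0.84 m, τ = 194 × 0.84 = 163 N·m clockwise.
Net moment of known loads = 163 N·m clockwise.
An unknown mass m at 1.02 m has arm 1.36 m; its moment is m·g·1.36 counterclockwise.
Setting net torque to zero: m × 9.8 × 1.36 = 163 → m = 163 / (9.8 × 1.36) = 12.2 kg.

m ≈ 12.2 kg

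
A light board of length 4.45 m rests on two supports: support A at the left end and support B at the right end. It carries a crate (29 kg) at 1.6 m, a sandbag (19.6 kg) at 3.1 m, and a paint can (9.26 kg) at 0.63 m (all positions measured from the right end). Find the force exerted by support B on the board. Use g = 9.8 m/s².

R_B ≈ 318 N

Sum moments about support A (its reaction then has zero moment arm).
Crate: 29 × 9.8 = 284.2 N down at 1.6 m → arm 2.85 m, τ = 284.2 × 2.85 = 810 N·m clockwise.
Sandbag: 19.6 × 9.8 = 192.1 N down at 3.1 m → arm 1.35 m, τ = 192.1 × 1.35 = 259.3 N·m clockwise.
Paint can: 9.26 × 9.8 = 90.75 N down at 0.63 m → arm 3.82 m, τ = 90.75 × 3.82 = 346.7 N·m clockwise.
Net load moment about support A = 1416 N·m clockwise.
Reaction R at support B is upward at 0 m, arm 4.45 m → moment R × 4.45 counterclockwise.
Balancing moments: R × 4.45 = 1416, giving R = 318 N.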